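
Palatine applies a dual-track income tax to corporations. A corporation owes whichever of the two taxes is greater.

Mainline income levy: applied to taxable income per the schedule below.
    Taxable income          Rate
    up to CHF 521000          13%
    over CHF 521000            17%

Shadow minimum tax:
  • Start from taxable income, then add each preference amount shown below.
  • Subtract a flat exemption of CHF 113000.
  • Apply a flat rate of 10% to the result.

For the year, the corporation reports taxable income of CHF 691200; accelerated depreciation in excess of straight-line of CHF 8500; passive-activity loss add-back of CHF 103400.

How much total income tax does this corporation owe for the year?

Shadow minimum tax:
  Adjusted income: CHF 691200 + CHF 8500 + CHF 103400 = CHF 803100
  Less exemption CHF 113000 → base CHF 690100
  CHF 690100 × 10% = CHF 69010

Mainline income levy:
  CHF 521000 × 13% = CHF 67730
  CHF 170200 × 17% = CHF 28934
  → CHF 96664

CHF 96664 > CHF 69010, so the mainline income levy governs.

CHF 96664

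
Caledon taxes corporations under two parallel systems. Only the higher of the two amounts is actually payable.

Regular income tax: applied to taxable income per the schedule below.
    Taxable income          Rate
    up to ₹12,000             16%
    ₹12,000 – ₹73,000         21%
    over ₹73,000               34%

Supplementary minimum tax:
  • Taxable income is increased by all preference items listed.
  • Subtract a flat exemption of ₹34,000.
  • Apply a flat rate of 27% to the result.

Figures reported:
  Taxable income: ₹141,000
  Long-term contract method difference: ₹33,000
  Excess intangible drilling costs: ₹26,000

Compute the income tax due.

Supplementary minimum tax:
  Adjusted income: ₹141,000 + ₹33,000 + ₹26,000 = ₹200,000
  Less exemption ₹34,000 → base ₹166,000
  ₹166,000 × 27% = ₹44,820

Regular income tax:
  ₹12,000 × 16% = ₹1,920
  ₹61,000 × 21% = ₹12,810
  ₹68,000 × 34% = ₹23,120
  → ₹37,850

₹44,820 > ₹37,850, so the supplementary minimum tax is the binding amount.

₹44,820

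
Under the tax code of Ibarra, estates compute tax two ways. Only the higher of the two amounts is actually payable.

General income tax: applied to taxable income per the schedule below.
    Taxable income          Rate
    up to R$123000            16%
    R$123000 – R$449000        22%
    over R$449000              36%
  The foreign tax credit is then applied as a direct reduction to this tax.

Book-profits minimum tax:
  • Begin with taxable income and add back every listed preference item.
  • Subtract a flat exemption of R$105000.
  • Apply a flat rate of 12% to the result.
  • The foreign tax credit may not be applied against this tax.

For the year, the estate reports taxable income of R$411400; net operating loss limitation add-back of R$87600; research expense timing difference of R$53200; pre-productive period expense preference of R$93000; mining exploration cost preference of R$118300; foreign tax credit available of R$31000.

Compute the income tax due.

R$79020

General income tax:
  R$123000 × 16% = R$19680
  R$288400 × 22% = R$63448
  → R$83128
  Less foreign tax credit R$31000 → R$52128

Book-profits minimum tax:
  Adjusted income: R$411400 + R$87600 + R$53200 + R$93000 + R$118300 = R$763500
  Less exemption R$105000 → base R$658500
  R$658500 × 12% = R$79020

R$79020 > R$52128, so the book-profits minimum tax is the binding amount.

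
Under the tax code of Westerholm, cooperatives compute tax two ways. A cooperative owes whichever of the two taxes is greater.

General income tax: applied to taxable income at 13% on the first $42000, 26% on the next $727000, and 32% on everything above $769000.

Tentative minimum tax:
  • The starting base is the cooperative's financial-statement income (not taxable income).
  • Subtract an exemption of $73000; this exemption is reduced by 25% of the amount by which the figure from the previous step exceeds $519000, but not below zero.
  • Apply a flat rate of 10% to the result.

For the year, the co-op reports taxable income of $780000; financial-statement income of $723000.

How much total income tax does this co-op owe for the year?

$198000

Tentative minimum tax:
  Base (financial-statement income): $723000
  Exemption: $73000 − 25% × ($723000 − $519000) = $73000 − $51000 = $22000
  Base: $723000 − $22000 = $701000
  $701000 × 10% = $70100

General income tax:
  $42000 × 13% = $5460
  $727000 × 26% = $189020
  $11000 × 32% = $3520
  → $198000

$198000 > $70100, so the general income tax governs.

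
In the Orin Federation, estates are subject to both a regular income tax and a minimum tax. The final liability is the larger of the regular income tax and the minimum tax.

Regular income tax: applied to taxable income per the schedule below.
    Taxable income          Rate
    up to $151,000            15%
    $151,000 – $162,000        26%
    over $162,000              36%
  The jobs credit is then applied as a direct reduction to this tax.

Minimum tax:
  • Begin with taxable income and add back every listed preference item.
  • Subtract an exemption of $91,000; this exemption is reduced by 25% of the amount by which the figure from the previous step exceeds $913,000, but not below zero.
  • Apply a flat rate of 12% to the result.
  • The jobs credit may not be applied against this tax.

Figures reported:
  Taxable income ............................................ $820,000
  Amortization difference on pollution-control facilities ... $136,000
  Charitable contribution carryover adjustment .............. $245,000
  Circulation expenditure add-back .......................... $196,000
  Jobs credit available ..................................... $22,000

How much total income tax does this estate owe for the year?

Regular income tax:
  $151,000 × 15% = $22,650
  $11,000 × 26% = $2,860
  $658,000 × 36% = $236,880
  → $262,390
  Less jobs credit $22,000 → $240,390

Minimum tax:
  Adjusted income: $820,000 + $136,000 + $245,000 + $196,000 = $1,397,000
  Exemption: 25% × ($1,397,000 − $913,000) = $121,000 ≥ $91,000, so the exemption is fully phased out
  Base: $1,397,000 − $0 = $1,397,000
  $1,397,000 × 12% = $167,640

$240,390 > $167,640, so the regular income tax governs.

$240,390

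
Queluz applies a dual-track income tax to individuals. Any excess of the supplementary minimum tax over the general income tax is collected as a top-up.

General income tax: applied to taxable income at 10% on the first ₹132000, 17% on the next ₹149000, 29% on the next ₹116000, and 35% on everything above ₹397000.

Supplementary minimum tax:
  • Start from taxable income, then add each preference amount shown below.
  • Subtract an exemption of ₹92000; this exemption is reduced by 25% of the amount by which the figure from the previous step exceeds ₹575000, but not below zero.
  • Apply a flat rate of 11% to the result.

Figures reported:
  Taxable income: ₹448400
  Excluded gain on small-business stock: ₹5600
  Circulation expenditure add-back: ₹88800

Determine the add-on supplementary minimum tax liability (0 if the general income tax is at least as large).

₹0

Supplementary minimum tax:
  Adjusted income: ₹448400 + ₹5600 + ₹88800 = ₹542800
  Exemption: ₹542800 ≤ ₹575000, so full ₹92000 applies
  Base: ₹542800 − ₹92000 = ₹450800
  ₹450800 × 11% = ₹49588

General income tax:
  ₹132000 × 10% = ₹13200
  ₹149000 × 17% = ₹25330
  ₹116000 × 29% = ₹33640
  ₹51400 × 35% = ₹17990
  → ₹90160

₹49588 ≤ ₹90160, so no add-on is due.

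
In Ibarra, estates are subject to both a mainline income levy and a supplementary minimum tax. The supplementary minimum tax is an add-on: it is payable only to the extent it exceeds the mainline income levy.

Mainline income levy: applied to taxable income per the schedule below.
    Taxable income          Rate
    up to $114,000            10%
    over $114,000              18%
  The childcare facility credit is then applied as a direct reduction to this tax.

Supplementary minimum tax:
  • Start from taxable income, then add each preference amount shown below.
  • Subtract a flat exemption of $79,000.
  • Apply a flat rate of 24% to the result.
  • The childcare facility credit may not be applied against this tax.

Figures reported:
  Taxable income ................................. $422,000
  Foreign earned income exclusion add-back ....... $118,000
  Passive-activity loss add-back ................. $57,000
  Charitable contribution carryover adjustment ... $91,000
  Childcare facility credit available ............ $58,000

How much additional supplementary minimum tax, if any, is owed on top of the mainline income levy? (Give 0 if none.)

$137,320

Mainline income levy:
  $114,000 × 10% = $11,400
  $308,000 × 18% = $55,440
  → $66,840
  Less childcare facility credit $58,000 → $8,840

Supplementary minimum tax:
  Adjusted income: $422,000 + $118,000 + $57,000 + $91,000 = $688,000
  Less exemption $79,000 → base $609,000
  $609,000 × 24% = $146,160

Excess of supplementary minimum tax over mainline income levy: $146,160 − $8,840 = $137,320.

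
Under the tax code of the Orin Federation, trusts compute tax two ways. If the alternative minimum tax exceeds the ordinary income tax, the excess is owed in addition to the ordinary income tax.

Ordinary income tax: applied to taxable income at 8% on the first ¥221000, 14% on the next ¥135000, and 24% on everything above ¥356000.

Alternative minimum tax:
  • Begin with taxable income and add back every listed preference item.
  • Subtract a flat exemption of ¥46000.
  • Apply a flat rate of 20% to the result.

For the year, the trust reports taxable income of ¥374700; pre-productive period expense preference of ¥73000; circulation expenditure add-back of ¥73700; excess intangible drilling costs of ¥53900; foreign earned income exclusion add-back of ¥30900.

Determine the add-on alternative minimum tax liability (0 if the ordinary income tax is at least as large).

Ordinary income tax:
  ¥221000 × 8% = ¥17680
  ¥135000 × 14% = ¥18900
  ¥18700 × 24% = ¥4488
  → ¥41068

Alternative minimum tax:
  Adjusted income: ¥374700 + ¥73000 + ¥73700 + ¥53900 + ¥30900 = ¥606200
  Less exemption ¥46000 → base ¥560200
  ¥560200 × 20% = ¥112040

Excess of alternative minimum tax over ordinary income tax: ¥112040 − ¥41068 = ¥70972.

¥70972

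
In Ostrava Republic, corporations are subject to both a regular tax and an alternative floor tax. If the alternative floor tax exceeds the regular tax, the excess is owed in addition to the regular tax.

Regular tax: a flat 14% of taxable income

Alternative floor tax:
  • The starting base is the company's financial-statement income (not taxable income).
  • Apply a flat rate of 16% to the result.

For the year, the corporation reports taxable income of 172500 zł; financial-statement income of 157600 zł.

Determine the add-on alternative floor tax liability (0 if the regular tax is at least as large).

Regular tax:
  172500 zł × 14% = 24150 zł

Alternative floor tax:
  Base (financial-statement income): 157600 zł
  157600 zł × 16% = 25216 zł

Excess of alternative floor tax over regular tax: 25216 zł − 24150 zł = 1066 zł.

1066 zł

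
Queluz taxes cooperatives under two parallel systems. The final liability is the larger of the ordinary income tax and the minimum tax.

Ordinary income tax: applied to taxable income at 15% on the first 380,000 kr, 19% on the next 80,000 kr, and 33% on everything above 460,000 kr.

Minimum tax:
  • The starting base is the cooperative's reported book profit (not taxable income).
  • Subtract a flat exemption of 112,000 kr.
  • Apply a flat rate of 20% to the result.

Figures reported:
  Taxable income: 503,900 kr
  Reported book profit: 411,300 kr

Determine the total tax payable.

86,687 kr

Minimum tax:
  Base (reported book profit): 411,300 kr
  Less exemption 112,000 kr → base 299,300 kr
  299,300 kr × 20% = 59,860 kr

Ordinary income tax:
  380,000 kr × 15% = 57,000 kr
  80,000 kr × 19% = 15,200 kr
  43,900 kr × 33% = 14,487 kr
  → 86,687 kr

86,687 kr > 59,860 kr, so the ordinary income tax governs.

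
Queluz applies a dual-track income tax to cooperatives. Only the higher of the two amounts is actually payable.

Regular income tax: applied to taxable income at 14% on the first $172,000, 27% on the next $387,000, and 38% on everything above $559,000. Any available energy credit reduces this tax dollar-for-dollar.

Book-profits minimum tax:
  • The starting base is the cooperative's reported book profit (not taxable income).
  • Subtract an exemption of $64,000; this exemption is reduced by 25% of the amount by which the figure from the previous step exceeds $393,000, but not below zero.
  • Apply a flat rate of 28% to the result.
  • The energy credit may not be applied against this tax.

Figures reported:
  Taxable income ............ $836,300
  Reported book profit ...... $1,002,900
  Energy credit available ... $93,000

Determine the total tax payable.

$280,812

Regular income tax:
  $172,000 × 14% = $24,080
  $387,000 × 27% = $104,490
  $277,300 × 38% = $105,374
  → $233,944
  Less energy credit $93,000 → $140,944

Book-profits minimum tax:
  Base (reported book profit): $1,002,900
  Exemption: 25% × ($1,002,900 − $393,000) = $152,475 ≥ $64,000, so the exemption is fully phased out
  Base: $1,002,900 − $0 = $1,002,900
  $1,002,900 × 28% = $280,812

$280,812 > $140,944, so the book-profits minimum tax is the binding amount.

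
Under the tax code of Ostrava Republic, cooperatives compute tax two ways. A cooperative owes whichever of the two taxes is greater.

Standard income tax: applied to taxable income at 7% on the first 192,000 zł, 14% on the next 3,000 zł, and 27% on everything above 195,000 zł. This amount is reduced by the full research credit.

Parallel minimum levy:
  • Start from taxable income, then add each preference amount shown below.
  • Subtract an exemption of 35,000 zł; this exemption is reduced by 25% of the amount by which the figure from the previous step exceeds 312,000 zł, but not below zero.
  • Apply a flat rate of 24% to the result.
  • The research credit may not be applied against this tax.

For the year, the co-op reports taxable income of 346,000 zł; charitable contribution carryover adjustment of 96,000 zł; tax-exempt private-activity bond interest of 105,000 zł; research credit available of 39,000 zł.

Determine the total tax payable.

131,280 zł

Standard income tax:
  192,000 zł × 7% = 13,440 zł
  3,000 zł × 14% = 420 zł
  151,000 zł × 27% = 40,770 zł
  → 54,630 zł
  Less research credit 39,000 zł → 15,630 zł

Parallel minimum levy:
  Adjusted income: 346,000 zł + 96,000 zł + 105,000 zł = 547,000 zł
  Exemption: 25% × (547,000 zł − 312,000 zł) = 58,750 zł ≥ 35,000 zł, so the exemption is fully phased out
  Base: 547,000 zł − 0 zł = 547,000 zł
  547,000 zł × 24% = 131,280 zł

131,280 zł > 15,630 zł, so the parallel minimum levy is the binding amount.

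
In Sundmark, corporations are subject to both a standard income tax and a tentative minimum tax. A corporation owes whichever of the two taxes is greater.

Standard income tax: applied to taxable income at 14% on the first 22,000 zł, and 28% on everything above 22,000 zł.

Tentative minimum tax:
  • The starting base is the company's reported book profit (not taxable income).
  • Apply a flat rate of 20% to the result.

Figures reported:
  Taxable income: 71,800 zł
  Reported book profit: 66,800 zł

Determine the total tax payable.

Tentative minimum tax:
  Base (reported book profit): 66,800 zł
  66,800 zł × 20% = 13,360 zł

Standard income tax:
  22,000 zł × 14% = 3,080 zł
  49,800 zł × 28% = 13,944 zł
  → 17,024 zł

17,024 zł > 13,360 zł, so the standard income tax governs.

17,024 zł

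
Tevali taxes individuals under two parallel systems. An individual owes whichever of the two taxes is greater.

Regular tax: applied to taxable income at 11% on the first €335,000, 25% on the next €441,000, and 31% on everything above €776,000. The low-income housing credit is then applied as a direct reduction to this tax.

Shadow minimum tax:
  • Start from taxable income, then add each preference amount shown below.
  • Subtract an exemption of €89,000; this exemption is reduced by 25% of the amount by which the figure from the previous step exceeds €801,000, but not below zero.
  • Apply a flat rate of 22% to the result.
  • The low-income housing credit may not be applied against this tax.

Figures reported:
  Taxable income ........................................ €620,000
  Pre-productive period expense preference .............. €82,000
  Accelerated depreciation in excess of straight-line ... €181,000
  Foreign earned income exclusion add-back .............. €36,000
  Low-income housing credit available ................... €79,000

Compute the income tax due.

Regular tax:
  €335,000 × 11% = €36,850
  €285,000 × 25% = €71,250
  → €108,100
  Less low-income housing credit €79,000 → €29,100

Shadow minimum tax:
  Adjusted income: €620,000 + €82,000 + €181,000 + €36,000 = €919,000
  Exemption: €89,000 − 25% × (€919,000 − €801,000) = €89,000 − €29,500 = €59,500
  Base: €919,000 − €59,500 = €859,500
  €859,500 × 22% = €189,090

€189,090 > €29,100, so the shadow minimum tax is the binding amount.

€189,090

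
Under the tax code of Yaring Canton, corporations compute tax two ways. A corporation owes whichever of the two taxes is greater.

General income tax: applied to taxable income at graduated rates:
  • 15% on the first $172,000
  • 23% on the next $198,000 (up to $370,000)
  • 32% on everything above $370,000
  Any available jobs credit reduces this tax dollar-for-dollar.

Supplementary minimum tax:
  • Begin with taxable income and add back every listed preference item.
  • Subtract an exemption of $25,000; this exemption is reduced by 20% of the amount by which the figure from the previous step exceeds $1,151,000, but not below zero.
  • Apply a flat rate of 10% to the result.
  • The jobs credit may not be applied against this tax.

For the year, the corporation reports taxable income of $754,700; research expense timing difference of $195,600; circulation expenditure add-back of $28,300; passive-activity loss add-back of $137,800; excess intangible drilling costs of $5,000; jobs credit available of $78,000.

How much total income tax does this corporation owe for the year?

$116,444

Supplementary minimum tax:
  Adjusted income: $754,700 + $195,600 + $28,300 + $137,800 + $5,000 = $1,121,400
  Exemption: $1,121,400 ≤ $1,151,000, so full $25,000 applies
  Base: $1,121,400 − $25,000 = $1,096,400
  $1,096,400 × 10% = $109,640

General income tax:
  $172,000 × 15% = $25,800
  $198,000 × 23% = $45,540
  $384,700 × 32% = $123,104
  → $194,444
  Less jobs credit $78,000 → $116,444

$116,444 > $109,640, so the general income tax governs.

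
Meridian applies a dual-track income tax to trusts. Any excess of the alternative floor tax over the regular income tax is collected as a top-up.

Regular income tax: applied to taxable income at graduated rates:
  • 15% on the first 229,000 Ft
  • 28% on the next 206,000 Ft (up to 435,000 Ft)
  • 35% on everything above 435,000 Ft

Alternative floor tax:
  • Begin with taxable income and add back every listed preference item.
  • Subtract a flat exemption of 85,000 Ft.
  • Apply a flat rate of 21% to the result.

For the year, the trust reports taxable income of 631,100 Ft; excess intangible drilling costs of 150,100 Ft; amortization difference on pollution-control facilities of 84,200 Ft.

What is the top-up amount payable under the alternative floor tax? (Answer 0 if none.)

3,219 Ft

Alternative floor tax:
  Adjusted income: 631,100 Ft + 150,100 Ft + 84,200 Ft = 865,400 Ft
  Less exemption 85,000 Ft → base 780,400 Ft
  780,400 Ft × 21% = 163,884 Ft

Regular income tax:
  229,000 Ft × 15% = 34,350 Ft
  206,000 Ft × 28% = 57,680 Ft
  196,100 Ft × 35% = 68,635 Ft
  → 160,665 Ft

Excess of alternative floor tax over regular income tax: 163,884 Ft − 160,665 Ft = 3,219 Ft.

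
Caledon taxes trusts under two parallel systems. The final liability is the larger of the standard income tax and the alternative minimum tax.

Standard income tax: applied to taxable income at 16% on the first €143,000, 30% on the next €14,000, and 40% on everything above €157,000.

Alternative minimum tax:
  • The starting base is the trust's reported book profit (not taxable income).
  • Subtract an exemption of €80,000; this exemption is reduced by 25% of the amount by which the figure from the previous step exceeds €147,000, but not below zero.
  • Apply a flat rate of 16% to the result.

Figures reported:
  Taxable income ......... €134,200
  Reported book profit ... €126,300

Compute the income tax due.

€21,472

Alternative minimum tax:
  Base (reported book profit): €126,300
  Exemption: €126,300 ≤ €147,000, so full €80,000 applies
  Base: €126,300 − €80,000 = €46,300
  €46,300 × 16% = €7,408

Standard income tax:
  €134,200 × 16% = €21,472

€21,472 > €7,408, so the standard income tax governs.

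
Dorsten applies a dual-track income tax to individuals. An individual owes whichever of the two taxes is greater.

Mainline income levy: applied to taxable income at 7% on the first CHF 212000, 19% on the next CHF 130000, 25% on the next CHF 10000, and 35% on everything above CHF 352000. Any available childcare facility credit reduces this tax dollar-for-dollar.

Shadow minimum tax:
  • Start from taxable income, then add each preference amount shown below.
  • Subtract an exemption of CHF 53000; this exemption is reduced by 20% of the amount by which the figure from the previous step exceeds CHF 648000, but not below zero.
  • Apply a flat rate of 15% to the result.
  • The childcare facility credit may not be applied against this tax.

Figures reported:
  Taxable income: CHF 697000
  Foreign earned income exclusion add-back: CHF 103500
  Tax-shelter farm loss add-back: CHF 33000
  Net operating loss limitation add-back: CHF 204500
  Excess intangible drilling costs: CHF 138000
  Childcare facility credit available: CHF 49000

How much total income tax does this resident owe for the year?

CHF 176400

Shadow minimum tax:
  Adjusted income: CHF 697000 + CHF 103500 + CHF 33000 + CHF 204500 + CHF 138000 = CHF 1176000
  Exemption: 20% × (CHF 1176000 − CHF 648000) = CHF 105600 ≥ CHF 53000, so the exemption is fully phased out
  Base: CHF 1176000 − CHF 0 = CHF 1176000
  CHF 1176000 × 15% = CHF 176400

Mainline income levy:
  CHF 212000 × 7% = CHF 14840
  CHF 130000 × 19% = CHF 24700
  CHF 10000 × 25% = CHF 2500
  CHF 345000 × 35% = CHF 120750
  → CHF 162790
  Less childcare facility credit CHF 49000 → CHF 113790

CHF 176400 > CHF 113790, so the shadow minimum tax is the binding amount.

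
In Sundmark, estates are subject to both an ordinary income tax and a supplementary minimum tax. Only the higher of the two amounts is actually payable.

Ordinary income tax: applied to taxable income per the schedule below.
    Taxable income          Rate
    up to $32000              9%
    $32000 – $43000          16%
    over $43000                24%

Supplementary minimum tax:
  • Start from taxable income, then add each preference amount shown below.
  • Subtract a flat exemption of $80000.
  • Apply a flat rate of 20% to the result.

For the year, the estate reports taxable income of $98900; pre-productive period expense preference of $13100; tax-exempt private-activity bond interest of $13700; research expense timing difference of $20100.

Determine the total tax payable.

Supplementary minimum tax:
  Adjusted income: $98900 + $13100 + $13700 + $20100 = $145800
  Less exemption $80000 → base $65800
  $65800 × 20% = $13160

Ordinary income tax:
  $32000 × 9% = $2880
  $11000 × 16% = $1760
  $55900 × 24% = $13416
  → $18056

$18056 > $13160, so the ordinary income tax governs.

$18056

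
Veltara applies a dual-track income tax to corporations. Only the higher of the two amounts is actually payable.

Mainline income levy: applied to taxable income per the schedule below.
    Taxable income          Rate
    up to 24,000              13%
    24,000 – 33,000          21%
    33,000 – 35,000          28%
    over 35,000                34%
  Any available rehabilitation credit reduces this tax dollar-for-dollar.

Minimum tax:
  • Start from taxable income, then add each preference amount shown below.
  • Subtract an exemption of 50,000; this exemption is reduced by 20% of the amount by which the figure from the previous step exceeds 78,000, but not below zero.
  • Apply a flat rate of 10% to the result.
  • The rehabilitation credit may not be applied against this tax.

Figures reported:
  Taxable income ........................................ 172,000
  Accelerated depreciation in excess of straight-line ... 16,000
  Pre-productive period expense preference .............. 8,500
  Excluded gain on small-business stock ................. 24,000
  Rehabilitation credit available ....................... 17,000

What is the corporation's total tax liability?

Mainline income levy:
  24,000 × 13% = 3,120
  9,000 × 21% = 1,890
  2,000 × 28% = 560
  137,000 × 34% = 46,580
  → 52,150
  Less rehabilitation credit 17,000 → 35,150

Minimum tax:
  Adjusted income: 172,000 + 16,000 + 8,500 + 24,000 = 220,500
  Exemption: 50,000 − 20% × (220,500 − 78,000) = 50,000 − 28,500 = 21,500
  Base: 220,500 − 21,500 = 199,000
  199,000 × 10% = 19,900

35,150 > 19,900, so the mainline income levy governs.

35,150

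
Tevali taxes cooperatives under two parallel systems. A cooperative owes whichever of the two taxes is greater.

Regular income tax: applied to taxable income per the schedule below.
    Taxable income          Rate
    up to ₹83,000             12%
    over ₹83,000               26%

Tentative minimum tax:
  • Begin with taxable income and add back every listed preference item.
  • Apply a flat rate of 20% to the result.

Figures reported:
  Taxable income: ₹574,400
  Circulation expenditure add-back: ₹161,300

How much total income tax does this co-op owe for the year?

Regular income tax:
  ₹83,000 × 12% = ₹9,960
  ₹491,400 × 26% = ₹127,764
  → ₹137,724

Tentative minimum tax:
  Adjusted income: ₹574,400 + ₹161,300 = ₹735,700
  ₹735,700 × 20% = ₹147,140

₹147,140 > ₹137,724, so the tentative minimum tax is the binding amount.

₹147,140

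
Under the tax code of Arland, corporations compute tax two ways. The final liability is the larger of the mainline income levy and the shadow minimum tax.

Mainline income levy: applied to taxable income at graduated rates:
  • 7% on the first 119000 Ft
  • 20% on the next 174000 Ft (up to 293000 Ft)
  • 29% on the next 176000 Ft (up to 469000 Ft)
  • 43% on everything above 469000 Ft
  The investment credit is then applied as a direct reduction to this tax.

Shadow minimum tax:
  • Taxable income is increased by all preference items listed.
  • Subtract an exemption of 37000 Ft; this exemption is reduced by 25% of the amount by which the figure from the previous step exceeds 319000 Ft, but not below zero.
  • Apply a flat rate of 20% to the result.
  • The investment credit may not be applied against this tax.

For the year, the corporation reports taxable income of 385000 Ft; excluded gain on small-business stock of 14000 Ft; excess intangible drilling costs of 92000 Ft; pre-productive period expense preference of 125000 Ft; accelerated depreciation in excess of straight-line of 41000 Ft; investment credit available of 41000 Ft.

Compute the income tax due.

131400 Ft

Shadow minimum tax:
  Adjusted income: 385000 Ft + 14000 Ft + 92000 Ft + 125000 Ft + 41000 Ft = 657000 Ft
  Exemption: 25% × (657000 Ft − 319000 Ft) = 84500 Ft ≥ 37000 Ft, so the exemption is fully phased out
  Base: 657000 Ft − 0 Ft = 657000 Ft
  657000 Ft × 20% = 131400 Ft

Mainline income levy:
  119000 Ft × 7% = 8330 Ft
  174000 Ft × 20% = 34800 Ft
  92000 Ft × 29% = 26680 Ft
  → 69810 Ft
  Less investment credit 41000 Ft → 28810 Ft

131400 Ft > 28810 Ft, so the shadow minimum tax is the binding amount.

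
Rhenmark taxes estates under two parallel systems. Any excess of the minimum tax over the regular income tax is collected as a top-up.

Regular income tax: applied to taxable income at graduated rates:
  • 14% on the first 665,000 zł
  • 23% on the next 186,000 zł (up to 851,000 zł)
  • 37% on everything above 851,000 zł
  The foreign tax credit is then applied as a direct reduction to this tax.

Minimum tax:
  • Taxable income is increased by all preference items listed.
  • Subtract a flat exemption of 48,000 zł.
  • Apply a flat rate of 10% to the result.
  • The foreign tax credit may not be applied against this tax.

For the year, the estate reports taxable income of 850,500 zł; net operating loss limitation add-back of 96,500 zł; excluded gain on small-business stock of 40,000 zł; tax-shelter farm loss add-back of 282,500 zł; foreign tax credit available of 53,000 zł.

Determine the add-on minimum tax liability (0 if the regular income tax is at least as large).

Regular income tax:
  665,000 zł × 14% = 93,100 zł
  185,500 zł × 23% = 42,665 zł
  → 135,765 zł
  Less foreign tax credit 53,000 zł → 82,765 zł

Minimum tax:
  Adjusted income: 850,500 zł + 96,500 zł + 40,000 zł + 282,500 zł = 1,269,500 zł
  Less exemption 48,000 zł → base 1,221,500 zł
  1,221,500 zł × 10% = 122,150 zł

Excess of minimum tax over regular income tax: 122,150 zł − 82,765 zł = 39,385 zł.

39,385 zł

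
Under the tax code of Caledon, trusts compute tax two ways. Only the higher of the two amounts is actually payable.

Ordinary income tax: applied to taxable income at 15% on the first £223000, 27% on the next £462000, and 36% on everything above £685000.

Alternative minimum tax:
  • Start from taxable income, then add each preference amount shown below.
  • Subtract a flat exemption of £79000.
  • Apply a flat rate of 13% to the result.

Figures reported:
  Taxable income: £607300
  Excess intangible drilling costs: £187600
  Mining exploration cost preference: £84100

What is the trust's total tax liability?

£137211

Ordinary income tax:
  £223000 × 15% = £33450
  £384300 × 27% = £103761
  → £137211

Alternative minimum tax:
  Adjusted income: £607300 + £187600 + £84100 = £879000
  Less exemption £79000 → base £800000
  £800000 × 13% = £104000

£137211 > £104000, so the ordinary income tax governs.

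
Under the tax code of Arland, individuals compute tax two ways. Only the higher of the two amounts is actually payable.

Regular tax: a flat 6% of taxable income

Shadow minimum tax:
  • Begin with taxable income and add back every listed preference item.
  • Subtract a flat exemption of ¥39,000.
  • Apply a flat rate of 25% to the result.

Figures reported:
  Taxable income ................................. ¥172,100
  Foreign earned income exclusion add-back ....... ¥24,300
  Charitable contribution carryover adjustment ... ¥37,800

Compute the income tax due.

Regular tax:
  ¥172,100 × 6% = ¥10,326

Shadow minimum tax:
  Adjusted income: ¥172,100 + ¥24,300 + ¥37,800 = ¥234,200
  Less exemption ¥39,000 → base ¥195,200
  ¥195,200 × 25% = ¥48,800

¥48,800 > ¥10,326, so the shadow minimum tax is the binding amount.

¥48,800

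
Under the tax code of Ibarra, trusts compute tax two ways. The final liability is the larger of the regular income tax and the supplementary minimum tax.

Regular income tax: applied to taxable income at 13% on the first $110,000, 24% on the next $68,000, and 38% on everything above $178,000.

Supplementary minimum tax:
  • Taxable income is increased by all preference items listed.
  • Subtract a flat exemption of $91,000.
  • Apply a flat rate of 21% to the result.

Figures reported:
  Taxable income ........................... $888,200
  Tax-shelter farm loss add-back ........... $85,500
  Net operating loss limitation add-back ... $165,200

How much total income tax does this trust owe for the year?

Supplementary minimum tax:
  Adjusted income: $888,200 + $85,500 + $165,200 = $1,138,900
  Less exemption $91,000 → base $1,047,900
  $1,047,900 × 21% = $220,059

Regular income tax:
  $110,000 × 13% = $14,300
  $68,000 × 24% = $16,320
  $710,200 × 38% = $269,876
  → $300,496

$300,496 > $220,059, so the regular income tax governs.

$300,496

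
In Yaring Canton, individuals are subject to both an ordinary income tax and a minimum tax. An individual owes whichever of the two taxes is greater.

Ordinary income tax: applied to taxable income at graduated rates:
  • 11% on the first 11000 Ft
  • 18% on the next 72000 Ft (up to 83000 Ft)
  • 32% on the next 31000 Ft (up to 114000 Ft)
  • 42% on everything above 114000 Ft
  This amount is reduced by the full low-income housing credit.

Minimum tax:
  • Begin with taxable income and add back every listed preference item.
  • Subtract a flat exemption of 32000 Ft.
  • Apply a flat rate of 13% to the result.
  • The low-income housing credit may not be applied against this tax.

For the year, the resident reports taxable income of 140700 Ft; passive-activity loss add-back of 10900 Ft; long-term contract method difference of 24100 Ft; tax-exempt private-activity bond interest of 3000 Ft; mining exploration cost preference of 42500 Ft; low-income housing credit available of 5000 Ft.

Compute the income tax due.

Minimum tax:
  Adjusted income: 140700 Ft + 10900 Ft + 24100 Ft + 3000 Ft + 42500 Ft = 221200 Ft
  Less exemption 32000 Ft → base 189200 Ft
  189200 Ft × 13% = 24596 Ft

Ordinary income tax:
  11000 Ft × 11% = 1210 Ft
  72000 Ft × 18% = 12960 Ft
  31000 Ft × 32% = 9920 Ft
  26700 Ft × 42% = 11214 Ft
  → 35304 Ft
  Less low-income housing credit 5000 Ft → 30304 Ft

30304 Ft > 24596 Ft, so the ordinary income tax governs.

30304 Ft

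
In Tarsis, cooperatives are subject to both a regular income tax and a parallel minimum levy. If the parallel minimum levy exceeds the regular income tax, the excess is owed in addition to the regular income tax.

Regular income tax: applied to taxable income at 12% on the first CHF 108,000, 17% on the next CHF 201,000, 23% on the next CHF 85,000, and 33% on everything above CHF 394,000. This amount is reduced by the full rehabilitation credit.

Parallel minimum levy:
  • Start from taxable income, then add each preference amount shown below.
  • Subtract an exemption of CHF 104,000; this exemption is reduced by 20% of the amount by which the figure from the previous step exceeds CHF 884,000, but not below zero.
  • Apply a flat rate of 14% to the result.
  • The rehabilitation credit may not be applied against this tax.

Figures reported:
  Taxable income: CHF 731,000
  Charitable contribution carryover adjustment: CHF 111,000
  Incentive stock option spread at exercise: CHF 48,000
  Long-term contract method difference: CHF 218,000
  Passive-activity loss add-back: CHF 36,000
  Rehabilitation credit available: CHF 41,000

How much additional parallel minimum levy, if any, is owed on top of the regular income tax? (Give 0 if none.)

Parallel minimum levy:
  Adjusted income: CHF 731,000 + CHF 111,000 + CHF 48,000 + CHF 218,000 + CHF 36,000 = CHF 1,144,000
  Exemption: CHF 104,000 − 20% × (CHF 1,144,000 − CHF 884,000) = CHF 104,000 − CHF 52,000 = CHF 52,000
  Base: CHF 1,144,000 − CHF 52,000 = CHF 1,092,000
  CHF 1,092,000 × 14% = CHF 152,880

Regular income tax:
  CHF 108,000 × 12% = CHF 12,960
  CHF 201,000 × 17% = CHF 34,170
  CHF 85,000 × 23% = CHF 19,550
  CHF 337,000 × 33% = CHF 111,210
  → CHF 177,890
  Less rehabilitation credit CHF 41,000 → CHF 136,890

Excess of parallel minimum levy over regular income tax: CHF 152,880 − CHF 136,890 = CHF 15,990.

CHF 15,990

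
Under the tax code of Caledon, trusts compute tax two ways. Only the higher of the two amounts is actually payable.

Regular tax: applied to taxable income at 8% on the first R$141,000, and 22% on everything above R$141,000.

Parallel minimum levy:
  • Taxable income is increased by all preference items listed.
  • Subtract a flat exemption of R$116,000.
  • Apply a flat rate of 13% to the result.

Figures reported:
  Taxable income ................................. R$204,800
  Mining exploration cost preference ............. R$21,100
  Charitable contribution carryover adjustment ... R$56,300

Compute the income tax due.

R$25,316

Parallel minimum levy:
  Adjusted income: R$204,800 + R$21,100 + R$56,300 = R$282,200
  Less exemption R$116,000 → base R$166,200
  R$166,200 × 13% = R$21,606

Regular tax:
  R$141,000 × 8% = R$11,280
  R$63,800 × 22% = R$14,036
  → R$25,316

R$25,316 > R$21,606, so the regular tax governs.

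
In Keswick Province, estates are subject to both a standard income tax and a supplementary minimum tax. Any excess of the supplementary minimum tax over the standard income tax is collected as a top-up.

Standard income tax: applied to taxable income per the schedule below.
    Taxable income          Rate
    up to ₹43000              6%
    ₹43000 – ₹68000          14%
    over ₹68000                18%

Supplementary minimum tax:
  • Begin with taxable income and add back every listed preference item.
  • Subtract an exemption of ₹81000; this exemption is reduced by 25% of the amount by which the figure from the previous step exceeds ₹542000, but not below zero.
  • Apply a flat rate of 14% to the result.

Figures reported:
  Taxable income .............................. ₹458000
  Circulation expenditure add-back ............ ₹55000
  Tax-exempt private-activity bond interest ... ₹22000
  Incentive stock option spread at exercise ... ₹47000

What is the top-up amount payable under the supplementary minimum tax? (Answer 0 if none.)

₹0

Supplementary minimum tax:
  Adjusted income: ₹458000 + ₹55000 + ₹22000 + ₹47000 = ₹582000
  Exemption: ₹81000 − 25% × (₹582000 − ₹542000) = ₹81000 − ₹10000 = ₹71000
  Base: ₹582000 − ₹71000 = ₹511000
  ₹511000 × 14% = ₹71540

Standard income tax:
  ₹43000 × 6% = ₹2580
  ₹25000 × 14% = ₹3500
  ₹390000 × 18% = ₹70200
  → ₹76280

₹71540 ≤ ₹76280, so no add-on is due.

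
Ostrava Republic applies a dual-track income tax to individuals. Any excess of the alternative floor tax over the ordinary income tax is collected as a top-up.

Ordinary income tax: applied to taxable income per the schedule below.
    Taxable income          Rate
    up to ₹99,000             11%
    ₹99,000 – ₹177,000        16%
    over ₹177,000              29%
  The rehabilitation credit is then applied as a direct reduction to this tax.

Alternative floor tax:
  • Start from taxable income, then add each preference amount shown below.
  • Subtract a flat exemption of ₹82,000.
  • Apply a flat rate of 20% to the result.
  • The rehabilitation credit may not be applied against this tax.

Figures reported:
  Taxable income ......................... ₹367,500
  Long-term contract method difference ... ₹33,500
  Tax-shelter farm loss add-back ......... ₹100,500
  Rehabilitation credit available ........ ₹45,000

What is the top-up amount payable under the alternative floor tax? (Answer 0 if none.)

Alternative floor tax:
  Adjusted income: ₹367,500 + ₹33,500 + ₹100,500 = ₹501,500
  Less exemption ₹82,000 → base ₹419,500
  ₹419,500 × 20% = ₹83,900

Ordinary income tax:
  ₹99,000 × 11% = ₹10,890
  ₹78,000 × 16% = ₹12,480
  ₹190,500 × 29% = ₹55,245
  → ₹78,615
  Less rehabilitation credit ₹45,000 → ₹33,615

Excess of alternative floor tax over ordinary income tax: ₹83,900 − ₹33,615 = ₹50,285.

₹50,285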